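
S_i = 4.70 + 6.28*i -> [4.7, 10.98, 17.26, 23.54, 29.82]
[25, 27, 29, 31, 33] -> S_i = 25 + 2*i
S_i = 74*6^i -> [74, 444, 2664, 15984, 95904]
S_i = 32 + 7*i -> [32, 39, 46, 53, 60]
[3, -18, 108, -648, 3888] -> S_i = 3*-6^i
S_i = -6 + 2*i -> [-6, -4, -2, 0, 2]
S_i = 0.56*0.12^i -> [0.56, 0.07, 0.01, 0.0, 0.0]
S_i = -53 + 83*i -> [-53, 30, 113, 196, 279]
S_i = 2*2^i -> [2, 4, 8, 16, 32]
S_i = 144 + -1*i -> [144, 143, 142, 141, 140]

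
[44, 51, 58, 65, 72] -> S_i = 44 + 7*i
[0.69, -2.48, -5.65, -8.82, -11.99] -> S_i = 0.69 + -3.17*i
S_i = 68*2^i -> [68, 136, 272, 544, 1088]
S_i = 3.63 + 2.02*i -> [3.63, 5.65, 7.67, 9.69, 11.71]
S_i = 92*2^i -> [92, 184, 368, 736, 1472]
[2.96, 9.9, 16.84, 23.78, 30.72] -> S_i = 2.96 + 6.94*i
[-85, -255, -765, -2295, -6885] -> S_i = -85*3^i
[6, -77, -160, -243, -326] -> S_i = 6 + -83*i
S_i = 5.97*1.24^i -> [5.97, 7.4, 9.18, 11.38, 14.11]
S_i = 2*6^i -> [2, 12, 72, 432, 2592]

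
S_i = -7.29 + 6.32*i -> [-7.29, -0.97, 5.35, 11.67, 17.99]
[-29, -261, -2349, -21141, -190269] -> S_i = -29*9^i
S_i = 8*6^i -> [8, 48, 288, 1728, 10368]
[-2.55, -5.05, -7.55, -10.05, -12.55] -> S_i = -2.55 + -2.50*i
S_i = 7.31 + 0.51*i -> [7.31, 7.82, 8.33, 8.84, 9.35]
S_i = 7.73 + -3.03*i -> [7.73, 4.7, 1.67, -1.36, -4.39]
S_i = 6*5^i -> [6, 30, 150, 750, 3750]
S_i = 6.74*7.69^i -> [6.74, 51.83, 398.58, 3065.06, 23570.31]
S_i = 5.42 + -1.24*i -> [5.42, 4.18, 2.94, 1.7, 0.46]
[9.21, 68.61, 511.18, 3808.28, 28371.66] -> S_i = 9.21*7.45^i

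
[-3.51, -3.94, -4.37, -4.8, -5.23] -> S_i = -3.51 + -0.43*i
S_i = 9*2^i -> [9, 18, 36, 72, 144]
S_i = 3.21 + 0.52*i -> [3.21, 3.73, 4.25, 4.77, 5.29]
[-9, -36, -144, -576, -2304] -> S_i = -9*4^i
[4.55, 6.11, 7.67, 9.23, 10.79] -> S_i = 4.55 + 1.56*i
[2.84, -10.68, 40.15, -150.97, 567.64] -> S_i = 2.84*(-3.76)^i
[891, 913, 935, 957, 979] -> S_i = 891 + 22*i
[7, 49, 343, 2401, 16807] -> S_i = 7*7^i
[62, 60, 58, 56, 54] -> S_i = 62 + -2*i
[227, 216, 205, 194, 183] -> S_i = 227 + -11*i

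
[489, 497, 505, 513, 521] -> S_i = 489 + 8*i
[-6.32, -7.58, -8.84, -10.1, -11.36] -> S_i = -6.32 + -1.26*i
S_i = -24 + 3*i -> [-24, -21, -18, -15, -12]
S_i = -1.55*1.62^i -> [-1.55, -2.51, -4.07, -6.59, -10.68]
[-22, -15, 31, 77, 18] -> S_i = Random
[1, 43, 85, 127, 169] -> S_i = 1 + 42*i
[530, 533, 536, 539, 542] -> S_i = 530 + 3*i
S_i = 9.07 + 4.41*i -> [9.07, 13.48, 17.89, 22.3, 26.71]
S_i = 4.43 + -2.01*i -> [4.43, 2.42, 0.41, -1.6, -3.61]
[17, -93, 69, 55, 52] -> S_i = Random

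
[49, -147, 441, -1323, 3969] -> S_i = 49*-3^i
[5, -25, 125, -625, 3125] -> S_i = 5*-5^i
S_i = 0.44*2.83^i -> [0.44, 1.25, 3.52, 9.97, 28.22]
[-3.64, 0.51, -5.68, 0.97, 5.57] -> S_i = Random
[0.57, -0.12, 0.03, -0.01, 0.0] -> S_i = 0.57*(-0.21)^i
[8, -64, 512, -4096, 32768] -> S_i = 8*-8^i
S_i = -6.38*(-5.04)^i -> [-6.38, 32.16, -162.06, 816.79, -4116.64]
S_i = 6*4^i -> [6, 24, 96, 384, 1536]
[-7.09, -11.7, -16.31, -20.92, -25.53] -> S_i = -7.09 + -4.61*i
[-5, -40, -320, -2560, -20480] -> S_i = -5*8^i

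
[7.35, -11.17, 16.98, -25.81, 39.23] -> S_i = 7.35*(-1.52)^i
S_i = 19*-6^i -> [19, -114, 684, -4104, 24624]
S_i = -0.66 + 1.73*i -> [-0.66, 1.07, 2.8, 4.53, 6.26]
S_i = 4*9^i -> [4, 36, 324, 2916, 26244]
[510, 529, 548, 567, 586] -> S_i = 510 + 19*i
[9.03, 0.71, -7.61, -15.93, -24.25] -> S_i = 9.03 + -8.32*i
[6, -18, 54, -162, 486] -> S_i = 6*-3^i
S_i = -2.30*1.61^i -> [-2.3, -3.7, -5.96, -9.6, -15.45]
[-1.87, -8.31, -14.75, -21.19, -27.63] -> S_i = -1.87 + -6.44*i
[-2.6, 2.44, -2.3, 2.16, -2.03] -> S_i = -2.60*(-0.94)^i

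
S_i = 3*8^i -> [3, 24, 192, 1536, 12288]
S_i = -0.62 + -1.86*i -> [-0.62, -2.48, -4.34, -6.2, -8.06]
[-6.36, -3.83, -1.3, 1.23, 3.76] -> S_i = -6.36 + 2.53*i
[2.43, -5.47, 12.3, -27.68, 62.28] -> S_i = 2.43*(-2.25)^i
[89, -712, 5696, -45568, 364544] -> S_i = 89*-8^i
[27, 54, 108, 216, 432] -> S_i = 27*2^i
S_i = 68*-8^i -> [68, -544, 4352, -34816, 278528]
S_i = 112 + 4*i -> [112, 116, 120, 124, 128]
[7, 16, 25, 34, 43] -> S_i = 7 + 9*i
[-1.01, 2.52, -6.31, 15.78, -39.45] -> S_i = -1.01*(-2.50)^i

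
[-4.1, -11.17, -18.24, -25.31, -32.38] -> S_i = -4.10 + -7.07*i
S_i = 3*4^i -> [3, 12, 48, 192, 768]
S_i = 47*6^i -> [47, 282, 1692, 10152, 60912]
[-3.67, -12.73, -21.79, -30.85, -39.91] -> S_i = -3.67 + -9.06*i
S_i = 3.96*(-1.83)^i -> [3.96, -7.25, 13.26, -24.27, 44.41]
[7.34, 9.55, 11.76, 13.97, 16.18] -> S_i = 7.34 + 2.21*i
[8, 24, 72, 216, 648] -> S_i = 8*3^i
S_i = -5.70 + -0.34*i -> [-5.7, -6.04, -6.38, -6.72, -7.06]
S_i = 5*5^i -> [5, 25, 125, 625, 3125]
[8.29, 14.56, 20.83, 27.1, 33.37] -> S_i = 8.29 + 6.27*i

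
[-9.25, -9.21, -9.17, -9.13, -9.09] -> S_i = -9.25 + 0.04*i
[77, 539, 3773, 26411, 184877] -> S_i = 77*7^i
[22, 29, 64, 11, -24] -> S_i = Random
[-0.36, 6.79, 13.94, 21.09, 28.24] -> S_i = -0.36 + 7.15*i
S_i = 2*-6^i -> [2, -12, 72, -432, 2592]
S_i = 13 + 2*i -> [13, 15, 17, 19, 21]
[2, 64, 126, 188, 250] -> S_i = 2 + 62*i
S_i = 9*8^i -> [9, 72, 576, 4608, 36864]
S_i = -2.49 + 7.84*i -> [-2.49, 5.35, 13.19, 21.03, 28.87]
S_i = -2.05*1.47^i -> [-2.05, -3.01, -4.43, -6.51, -9.57]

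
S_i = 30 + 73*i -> [30, 103, 176, 249, 322]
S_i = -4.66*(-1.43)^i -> [-4.66, 6.66, -9.53, 13.63, -19.49]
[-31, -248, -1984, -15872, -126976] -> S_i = -31*8^i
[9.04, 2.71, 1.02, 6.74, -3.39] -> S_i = Random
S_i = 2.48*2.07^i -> [2.48, 5.13, 10.63, 22.0, 45.53]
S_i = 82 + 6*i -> [82, 88, 94, 100, 106]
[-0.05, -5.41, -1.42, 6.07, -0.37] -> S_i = Random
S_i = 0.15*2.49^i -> [0.15, 0.37, 0.93, 2.32, 5.77]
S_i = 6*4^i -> [6, 24, 96, 384, 1536]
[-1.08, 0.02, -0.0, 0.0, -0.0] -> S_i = -1.08*(-0.02)^i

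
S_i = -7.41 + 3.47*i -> [-7.41, -3.94, -0.47, 3.0, 6.47]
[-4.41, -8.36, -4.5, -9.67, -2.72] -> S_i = Random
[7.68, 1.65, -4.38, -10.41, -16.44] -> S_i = 7.68 + -6.03*i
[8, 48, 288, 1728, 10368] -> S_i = 8*6^i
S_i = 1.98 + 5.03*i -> [1.98, 7.01, 12.04, 17.07, 22.1]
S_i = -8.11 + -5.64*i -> [-8.11, -13.75, -19.39, -25.03, -30.67]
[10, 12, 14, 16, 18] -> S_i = 10 + 2*i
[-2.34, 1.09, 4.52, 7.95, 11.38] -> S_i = -2.34 + 3.43*i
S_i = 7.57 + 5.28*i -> [7.57, 12.85, 18.13, 23.41, 28.69]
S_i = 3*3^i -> [3, 9, 27, 81, 243]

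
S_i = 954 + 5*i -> [954, 959, 964, 969, 974]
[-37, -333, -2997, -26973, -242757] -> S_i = -37*9^i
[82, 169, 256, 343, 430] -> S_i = 82 + 87*i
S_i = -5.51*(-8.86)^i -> [-5.51, 48.82, -432.53, 3832.24, -33953.65]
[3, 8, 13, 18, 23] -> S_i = 3 + 5*i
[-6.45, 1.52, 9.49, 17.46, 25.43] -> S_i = -6.45 + 7.97*i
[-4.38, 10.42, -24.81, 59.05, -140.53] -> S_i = -4.38*(-2.38)^i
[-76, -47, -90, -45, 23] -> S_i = Random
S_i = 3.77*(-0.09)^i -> [3.77, -0.34, 0.03, -0.0, 0.0]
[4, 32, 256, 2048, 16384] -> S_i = 4*8^i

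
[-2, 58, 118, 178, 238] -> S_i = -2 + 60*i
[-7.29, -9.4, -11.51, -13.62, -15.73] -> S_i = -7.29 + -2.11*i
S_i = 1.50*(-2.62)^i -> [1.5, -3.93, 10.3, -26.98, 70.68]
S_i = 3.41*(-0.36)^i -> [3.41, -1.23, 0.44, -0.16, 0.06]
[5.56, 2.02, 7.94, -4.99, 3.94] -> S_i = Random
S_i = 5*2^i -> [5, 10, 20, 40, 80]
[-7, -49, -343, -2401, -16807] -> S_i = -7*7^i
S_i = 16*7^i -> [16, 112, 784, 5488, 38416]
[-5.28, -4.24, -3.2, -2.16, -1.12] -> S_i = -5.28 + 1.04*i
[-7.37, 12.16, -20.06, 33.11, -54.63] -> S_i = -7.37*(-1.65)^i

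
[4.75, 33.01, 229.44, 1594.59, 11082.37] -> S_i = 4.75*6.95^i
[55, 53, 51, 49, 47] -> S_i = 55 + -2*i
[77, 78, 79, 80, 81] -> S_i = 77 + 1*i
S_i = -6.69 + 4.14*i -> [-6.69, -2.55, 1.59, 5.73, 9.87]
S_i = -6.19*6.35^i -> [-6.19, -39.31, -249.6, -1584.94, -10064.35]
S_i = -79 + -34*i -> [-79, -113, -147, -181, -215]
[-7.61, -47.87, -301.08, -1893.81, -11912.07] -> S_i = -7.61*6.29^i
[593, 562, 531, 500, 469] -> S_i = 593 + -31*i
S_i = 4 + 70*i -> [4, 74, 144, 214, 284]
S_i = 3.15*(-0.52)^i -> [3.15, -1.64, 0.85, -0.44, 0.23]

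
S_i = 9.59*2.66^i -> [9.59, 25.51, 67.86, 180.49, 480.11]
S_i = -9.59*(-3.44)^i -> [-9.59, 32.99, -113.48, 390.39, -1342.93]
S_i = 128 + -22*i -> [128, 106, 84, 62, 40]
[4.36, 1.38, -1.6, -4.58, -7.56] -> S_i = 4.36 + -2.98*i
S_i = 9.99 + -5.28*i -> [9.99, 4.71, -0.57, -5.85, -11.13]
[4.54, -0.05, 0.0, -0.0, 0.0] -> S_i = 4.54*(-0.01)^i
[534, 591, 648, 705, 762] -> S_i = 534 + 57*i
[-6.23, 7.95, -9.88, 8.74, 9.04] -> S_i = Random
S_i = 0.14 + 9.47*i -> [0.14, 9.61, 19.08, 28.55, 38.02]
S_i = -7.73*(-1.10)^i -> [-7.73, 8.5, -9.35, 10.29, -11.32]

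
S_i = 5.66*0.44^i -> [5.66, 2.49, 1.1, 0.48, 0.21]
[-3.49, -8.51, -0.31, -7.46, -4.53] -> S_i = Random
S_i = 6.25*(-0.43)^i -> [6.25, -2.69, 1.16, -0.5, 0.21]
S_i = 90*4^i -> [90, 360, 1440, 5760, 23040]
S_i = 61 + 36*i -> [61, 97, 133, 169, 205]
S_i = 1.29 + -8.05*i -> [1.29, -6.76, -14.81, -22.86, -30.91]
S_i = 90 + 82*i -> [90, 172, 254, 336, 418]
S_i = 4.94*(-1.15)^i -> [4.94, -5.68, 6.53, -7.51, 8.64]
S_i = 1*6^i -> [1, 6, 36, 216, 1296]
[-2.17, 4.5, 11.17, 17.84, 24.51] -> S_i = -2.17 + 6.67*i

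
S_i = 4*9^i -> [4, 36, 324, 2916, 26244]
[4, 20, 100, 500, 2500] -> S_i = 4*5^i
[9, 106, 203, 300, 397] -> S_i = 9 + 97*i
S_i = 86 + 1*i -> [86, 87, 88, 89, 90]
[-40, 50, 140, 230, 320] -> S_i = -40 + 90*i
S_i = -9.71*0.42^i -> [-9.71, -4.08, -1.71, -0.72, -0.3]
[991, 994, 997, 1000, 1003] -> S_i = 991 + 3*i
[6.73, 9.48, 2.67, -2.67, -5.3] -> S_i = Random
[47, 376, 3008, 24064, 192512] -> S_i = 47*8^i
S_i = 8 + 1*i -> [8, 9, 10, 11, 12]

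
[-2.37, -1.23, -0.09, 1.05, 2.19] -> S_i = -2.37 + 1.14*i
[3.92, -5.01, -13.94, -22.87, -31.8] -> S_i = 3.92 + -8.93*i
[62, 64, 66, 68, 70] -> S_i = 62 + 2*i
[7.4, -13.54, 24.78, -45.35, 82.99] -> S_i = 7.40*(-1.83)^i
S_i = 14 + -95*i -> [14, -81, -176, -271, -366]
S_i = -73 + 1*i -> [-73, -72, -71, -70, -69]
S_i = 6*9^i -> [6, 54, 486, 4374, 39366]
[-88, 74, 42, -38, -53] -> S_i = Random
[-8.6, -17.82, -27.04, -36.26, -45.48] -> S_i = -8.60 + -9.22*i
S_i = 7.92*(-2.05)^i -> [7.92, -16.24, 33.28, -68.23, 139.88]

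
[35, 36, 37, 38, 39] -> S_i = 35 + 1*i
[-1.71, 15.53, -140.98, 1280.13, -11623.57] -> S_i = -1.71*(-9.08)^i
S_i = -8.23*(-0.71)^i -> [-8.23, 5.84, -4.15, 2.95, -2.09]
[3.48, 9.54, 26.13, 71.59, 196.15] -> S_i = 3.48*2.74^i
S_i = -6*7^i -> [-6, -42, -294, -2058, -14406]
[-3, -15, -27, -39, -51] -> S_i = -3 + -12*i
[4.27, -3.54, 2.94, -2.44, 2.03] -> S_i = 4.27*(-0.83)^i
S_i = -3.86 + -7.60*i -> [-3.86, -11.46, -19.06, -26.66, -34.26]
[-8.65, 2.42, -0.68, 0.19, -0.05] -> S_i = -8.65*(-0.28)^i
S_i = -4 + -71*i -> [-4, -75, -146, -217, -288]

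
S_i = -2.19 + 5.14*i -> [-2.19, 2.95, 8.09, 13.23, 18.37]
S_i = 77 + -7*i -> [77, 70, 63, 56, 49]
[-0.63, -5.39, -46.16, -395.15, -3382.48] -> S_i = -0.63*8.56^i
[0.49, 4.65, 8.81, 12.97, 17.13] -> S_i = 0.49 + 4.16*i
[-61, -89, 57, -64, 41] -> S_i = Random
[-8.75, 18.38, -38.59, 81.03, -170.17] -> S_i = -8.75*(-2.10)^i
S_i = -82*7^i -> [-82, -574, -4018, -28126, -196882]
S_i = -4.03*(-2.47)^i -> [-4.03, 9.95, -24.59, 60.73, -150.0]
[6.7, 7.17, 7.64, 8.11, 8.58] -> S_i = 6.70 + 0.47*i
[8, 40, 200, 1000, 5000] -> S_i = 8*5^i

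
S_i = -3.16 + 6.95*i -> [-3.16, 3.79, 10.74, 17.69, 24.64]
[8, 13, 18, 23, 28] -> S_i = 8 + 5*i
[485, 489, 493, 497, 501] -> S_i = 485 + 4*i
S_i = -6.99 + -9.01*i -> [-6.99, -16.0, -25.01, -34.02, -43.03]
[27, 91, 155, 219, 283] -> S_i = 27 + 64*i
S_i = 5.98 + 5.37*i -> [5.98, 11.35, 16.72, 22.09, 27.46]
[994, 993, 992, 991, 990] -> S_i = 994 + -1*i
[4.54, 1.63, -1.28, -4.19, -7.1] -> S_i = 4.54 + -2.91*i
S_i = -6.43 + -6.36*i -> [-6.43, -12.79, -19.15, -25.51, -31.87]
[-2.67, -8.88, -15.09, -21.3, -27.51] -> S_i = -2.67 + -6.21*i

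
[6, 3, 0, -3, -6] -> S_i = 6 + -3*i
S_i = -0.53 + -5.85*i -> [-0.53, -6.38, -12.23, -18.08, -23.93]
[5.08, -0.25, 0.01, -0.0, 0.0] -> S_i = 5.08*(-0.05)^i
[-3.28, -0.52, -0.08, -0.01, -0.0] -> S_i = -3.28*0.16^i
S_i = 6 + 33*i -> [6, 39, 72, 105, 138]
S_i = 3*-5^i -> [3, -15, 75, -375, 1875]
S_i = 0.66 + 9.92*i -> [0.66, 10.58, 20.5, 30.42, 40.34]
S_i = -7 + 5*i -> [-7, -2, 3, 8, 13]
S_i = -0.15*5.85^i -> [-0.15, -0.88, -5.13, -30.03, -175.68]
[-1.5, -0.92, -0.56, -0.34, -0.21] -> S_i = -1.50*0.61^i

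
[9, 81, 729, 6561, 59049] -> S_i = 9*9^i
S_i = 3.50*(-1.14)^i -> [3.5, -3.99, 4.55, -5.19, 5.91]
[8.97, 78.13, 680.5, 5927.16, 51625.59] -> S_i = 8.97*8.71^i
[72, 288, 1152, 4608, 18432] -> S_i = 72*4^i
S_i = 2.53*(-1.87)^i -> [2.53, -4.73, 8.85, -16.54, 30.94]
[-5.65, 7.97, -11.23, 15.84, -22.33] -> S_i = -5.65*(-1.41)^i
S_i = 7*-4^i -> [7, -28, 112, -448, 1792]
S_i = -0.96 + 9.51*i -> [-0.96, 8.55, 18.06, 27.57, 37.08]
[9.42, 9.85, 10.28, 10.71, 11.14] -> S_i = 9.42 + 0.43*i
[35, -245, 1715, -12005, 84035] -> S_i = 35*-7^i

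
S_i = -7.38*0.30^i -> [-7.38, -2.21, -0.66, -0.2, -0.06]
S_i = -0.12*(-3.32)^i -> [-0.12, 0.4, -1.32, 4.39, -14.58]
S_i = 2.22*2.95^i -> [2.22, 6.55, 19.32, 56.99, 168.13]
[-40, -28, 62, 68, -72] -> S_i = Random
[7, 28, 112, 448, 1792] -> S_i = 7*4^i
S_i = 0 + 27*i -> [0, 27, 54, 81, 108]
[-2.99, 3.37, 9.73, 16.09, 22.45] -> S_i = -2.99 + 6.36*i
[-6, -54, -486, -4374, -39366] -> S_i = -6*9^i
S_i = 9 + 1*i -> [9, 10, 11, 12, 13]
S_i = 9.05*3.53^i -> [9.05, 31.95, 112.77, 398.08, 1405.23]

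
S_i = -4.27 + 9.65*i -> [-4.27, 5.38, 15.03, 24.68, 34.33]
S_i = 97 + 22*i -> [97, 119, 141, 163, 185]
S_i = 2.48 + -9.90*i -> [2.48, -7.42, -17.32, -27.22, -37.12]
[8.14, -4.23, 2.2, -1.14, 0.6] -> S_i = 8.14*(-0.52)^i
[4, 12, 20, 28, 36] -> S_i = 4 + 8*i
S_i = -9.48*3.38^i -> [-9.48, -32.04, -108.3, -366.07, -1237.3]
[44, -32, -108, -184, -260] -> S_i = 44 + -76*i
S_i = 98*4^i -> [98, 392, 1568, 6272, 25088]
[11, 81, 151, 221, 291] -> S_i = 11 + 70*i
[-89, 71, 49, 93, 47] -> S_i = Random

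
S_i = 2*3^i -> [2, 6, 18, 54, 162]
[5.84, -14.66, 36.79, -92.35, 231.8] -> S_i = 5.84*(-2.51)^i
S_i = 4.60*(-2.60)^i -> [4.6, -11.96, 31.1, -80.85, 210.21]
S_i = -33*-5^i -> [-33, 165, -825, 4125, -20625]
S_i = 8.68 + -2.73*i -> [8.68, 5.95, 3.22, 0.49, -2.24]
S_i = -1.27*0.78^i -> [-1.27, -0.99, -0.77, -0.6, -0.47]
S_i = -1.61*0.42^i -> [-1.61, -0.68, -0.28, -0.12, -0.05]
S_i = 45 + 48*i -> [45, 93, 141, 189, 237]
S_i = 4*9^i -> [4, 36, 324, 2916, 26244]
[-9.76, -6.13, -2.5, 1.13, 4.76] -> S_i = -9.76 + 3.63*i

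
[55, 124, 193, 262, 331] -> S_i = 55 + 69*i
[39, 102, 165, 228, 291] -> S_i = 39 + 63*i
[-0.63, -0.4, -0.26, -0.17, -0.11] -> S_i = -0.63*0.64^i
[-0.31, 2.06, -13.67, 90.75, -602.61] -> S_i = -0.31*(-6.64)^i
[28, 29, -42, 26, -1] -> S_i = Random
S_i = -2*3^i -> [-2, -6, -18, -54, -162]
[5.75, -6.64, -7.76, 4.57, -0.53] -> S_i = Random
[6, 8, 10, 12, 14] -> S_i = 6 + 2*i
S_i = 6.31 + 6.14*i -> [6.31, 12.45, 18.59, 24.73, 30.87]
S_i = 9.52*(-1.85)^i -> [9.52, -17.61, 32.58, -60.28, 111.51]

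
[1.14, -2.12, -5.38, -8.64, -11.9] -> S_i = 1.14 + -3.26*i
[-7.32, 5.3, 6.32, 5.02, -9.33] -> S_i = Random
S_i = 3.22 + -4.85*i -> [3.22, -1.63, -6.48, -11.33, -16.18]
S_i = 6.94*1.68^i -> [6.94, 11.66, 19.59, 32.91, 55.28]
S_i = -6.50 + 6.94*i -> [-6.5, 0.44, 7.38, 14.32, 21.26]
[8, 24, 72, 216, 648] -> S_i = 8*3^i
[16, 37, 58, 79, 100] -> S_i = 16 + 21*i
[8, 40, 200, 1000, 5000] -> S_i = 8*5^i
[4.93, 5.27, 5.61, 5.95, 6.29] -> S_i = 4.93 + 0.34*i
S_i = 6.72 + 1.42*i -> [6.72, 8.14, 9.56, 10.98, 12.4]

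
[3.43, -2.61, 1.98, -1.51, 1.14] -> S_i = 3.43*(-0.76)^i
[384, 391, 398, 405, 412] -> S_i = 384 + 7*i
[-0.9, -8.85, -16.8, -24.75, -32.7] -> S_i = -0.90 + -7.95*i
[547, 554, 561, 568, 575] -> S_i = 547 + 7*i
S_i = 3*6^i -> [3, 18, 108, 648, 3888]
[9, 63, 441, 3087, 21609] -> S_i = 9*7^i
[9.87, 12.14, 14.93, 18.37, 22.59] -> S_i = 9.87*1.23^i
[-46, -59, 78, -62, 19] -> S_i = Random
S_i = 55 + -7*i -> [55, 48, 41, 34, 27]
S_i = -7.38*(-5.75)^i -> [-7.38, 42.44, -244.0, 1403.01, -8067.29]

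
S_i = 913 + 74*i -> [913, 987, 1061, 1135, 1209]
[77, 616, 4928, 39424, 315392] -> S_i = 77*8^i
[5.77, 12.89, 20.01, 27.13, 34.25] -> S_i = 5.77 + 7.12*i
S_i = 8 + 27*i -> [8, 35, 62, 89, 116]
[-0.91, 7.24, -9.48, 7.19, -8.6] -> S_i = Random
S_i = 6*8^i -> [6, 48, 384, 3072, 24576]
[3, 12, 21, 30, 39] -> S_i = 3 + 9*i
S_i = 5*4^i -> [5, 20, 80, 320, 1280]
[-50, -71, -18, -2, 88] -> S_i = Random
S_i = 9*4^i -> [9, 36, 144, 576, 2304]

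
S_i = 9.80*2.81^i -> [9.8, 27.54, 77.38, 217.44, 611.01]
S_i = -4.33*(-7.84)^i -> [-4.33, 33.95, -266.15, 2086.59, -16358.83]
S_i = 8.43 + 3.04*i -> [8.43, 11.47, 14.51, 17.55, 20.59]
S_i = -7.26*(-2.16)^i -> [-7.26, 15.68, -33.87, 73.16, -158.03]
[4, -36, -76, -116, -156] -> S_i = 4 + -40*i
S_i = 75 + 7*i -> [75, 82, 89, 96, 103]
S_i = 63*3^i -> [63, 189, 567, 1701, 5103]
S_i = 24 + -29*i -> [24, -5, -34, -63, -92]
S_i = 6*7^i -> [6, 42, 294, 2058, 14406]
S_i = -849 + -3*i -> [-849, -852, -855, -858, -861]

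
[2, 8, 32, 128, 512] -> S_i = 2*4^i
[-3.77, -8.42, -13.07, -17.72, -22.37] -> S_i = -3.77 + -4.65*i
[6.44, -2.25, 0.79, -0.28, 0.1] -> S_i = 6.44*(-0.35)^i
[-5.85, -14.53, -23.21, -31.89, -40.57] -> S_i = -5.85 + -8.68*i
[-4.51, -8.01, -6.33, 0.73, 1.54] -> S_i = Random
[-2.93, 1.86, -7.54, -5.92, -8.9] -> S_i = Random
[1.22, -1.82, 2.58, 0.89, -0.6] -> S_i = Random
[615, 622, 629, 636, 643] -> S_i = 615 + 7*i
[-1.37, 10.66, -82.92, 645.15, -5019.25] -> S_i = -1.37*(-7.78)^i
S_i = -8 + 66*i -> [-8, 58, 124, 190, 256]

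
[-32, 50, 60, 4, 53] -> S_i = Random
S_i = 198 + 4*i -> [198, 202, 206, 210, 214]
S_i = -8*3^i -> [-8, -24, -72, -216, -648]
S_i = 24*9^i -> [24, 216, 1944, 17496, 157464]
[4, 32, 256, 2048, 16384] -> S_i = 4*8^i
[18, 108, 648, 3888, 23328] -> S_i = 18*6^i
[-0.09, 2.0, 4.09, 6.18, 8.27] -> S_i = -0.09 + 2.09*i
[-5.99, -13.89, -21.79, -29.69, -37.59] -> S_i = -5.99 + -7.90*i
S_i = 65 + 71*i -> [65, 136, 207, 278, 349]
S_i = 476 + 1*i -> [476, 477, 478, 479, 480]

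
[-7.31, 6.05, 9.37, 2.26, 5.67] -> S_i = Random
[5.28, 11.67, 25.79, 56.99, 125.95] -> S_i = 5.28*2.21^i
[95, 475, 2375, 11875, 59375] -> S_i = 95*5^i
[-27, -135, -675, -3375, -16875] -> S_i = -27*5^i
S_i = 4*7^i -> [4, 28, 196, 1372, 9604]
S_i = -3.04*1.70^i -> [-3.04, -5.17, -8.79, -14.94, -25.39]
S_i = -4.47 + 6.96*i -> [-4.47, 2.49, 9.45, 16.41, 23.37]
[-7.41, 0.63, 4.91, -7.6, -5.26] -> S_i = Random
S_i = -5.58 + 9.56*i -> [-5.58, 3.98, 13.54, 23.1, 32.66]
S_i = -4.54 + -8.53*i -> [-4.54, -13.07, -21.6, -30.13, -38.66]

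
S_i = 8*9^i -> [8, 72, 648, 5832, 52488]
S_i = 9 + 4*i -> [9, 13, 17, 21, 25]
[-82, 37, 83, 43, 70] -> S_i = Random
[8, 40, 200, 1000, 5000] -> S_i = 8*5^i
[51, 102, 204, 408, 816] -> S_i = 51*2^i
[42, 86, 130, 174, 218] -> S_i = 42 + 44*i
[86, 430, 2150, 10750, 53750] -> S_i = 86*5^i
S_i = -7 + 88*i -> [-7, 81, 169, 257, 345]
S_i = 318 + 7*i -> [318, 325, 332, 339, 346]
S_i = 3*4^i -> [3, 12, 48, 192, 768]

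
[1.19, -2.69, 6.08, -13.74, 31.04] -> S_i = 1.19*(-2.26)^i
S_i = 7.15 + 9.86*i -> [7.15, 17.01, 26.87, 36.73, 46.59]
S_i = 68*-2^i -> [68, -136, 272, -544, 1088]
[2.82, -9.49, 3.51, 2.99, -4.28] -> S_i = Random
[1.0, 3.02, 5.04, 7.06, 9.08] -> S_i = 1.00 + 2.02*i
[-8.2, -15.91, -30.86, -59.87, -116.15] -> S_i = -8.20*1.94^i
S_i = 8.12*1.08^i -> [8.12, 8.77, 9.47, 10.23, 11.05]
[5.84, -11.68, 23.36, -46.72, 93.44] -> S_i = 5.84*(-2.00)^i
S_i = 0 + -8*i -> [0, -8, -16, -24, -32]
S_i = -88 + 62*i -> [-88, -26, 36, 98, 160]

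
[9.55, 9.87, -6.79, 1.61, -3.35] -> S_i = Random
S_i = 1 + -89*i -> [1, -88, -177, -266, -355]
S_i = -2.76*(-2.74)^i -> [-2.76, 7.56, -20.72, 56.78, -155.56]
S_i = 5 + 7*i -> [5, 12, 19, 26, 33]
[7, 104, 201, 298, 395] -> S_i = 7 + 97*i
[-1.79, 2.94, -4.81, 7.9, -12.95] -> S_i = -1.79*(-1.64)^i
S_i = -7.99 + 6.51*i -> [-7.99, -1.48, 5.03, 11.54, 18.05]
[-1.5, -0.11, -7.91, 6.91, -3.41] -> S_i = Random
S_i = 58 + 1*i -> [58, 59, 60, 61, 62]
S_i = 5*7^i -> [5, 35, 245, 1715, 12005]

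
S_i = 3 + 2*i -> [3, 5, 7, 9, 11]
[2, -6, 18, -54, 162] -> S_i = 2*-3^i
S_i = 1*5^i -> [1, 5, 25, 125, 625]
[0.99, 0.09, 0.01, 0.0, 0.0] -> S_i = 0.99*0.09^i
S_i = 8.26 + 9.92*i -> [8.26, 18.18, 28.1, 38.02, 47.94]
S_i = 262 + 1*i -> [262, 263, 264, 265, 266]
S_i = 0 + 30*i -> [0, 30, 60, 90, 120]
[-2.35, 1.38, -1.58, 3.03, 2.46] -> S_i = Random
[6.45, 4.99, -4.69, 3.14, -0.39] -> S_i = Random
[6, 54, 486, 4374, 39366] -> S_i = 6*9^i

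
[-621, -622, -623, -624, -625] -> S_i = -621 + -1*i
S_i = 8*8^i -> [8, 64, 512, 4096, 32768]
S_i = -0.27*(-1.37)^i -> [-0.27, 0.37, -0.51, 0.69, -0.95]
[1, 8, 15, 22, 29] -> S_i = 1 + 7*i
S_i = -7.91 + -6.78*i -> [-7.91, -14.69, -21.47, -28.25, -35.03]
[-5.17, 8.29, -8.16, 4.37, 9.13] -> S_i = Random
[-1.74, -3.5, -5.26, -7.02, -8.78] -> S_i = -1.74 + -1.76*i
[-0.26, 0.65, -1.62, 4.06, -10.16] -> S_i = -0.26*(-2.50)^i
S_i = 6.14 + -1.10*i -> [6.14, 5.04, 3.94, 2.84, 1.74]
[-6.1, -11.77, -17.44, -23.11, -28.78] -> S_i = -6.10 + -5.67*i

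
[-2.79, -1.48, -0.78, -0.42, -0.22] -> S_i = -2.79*0.53^i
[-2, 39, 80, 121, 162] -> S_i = -2 + 41*i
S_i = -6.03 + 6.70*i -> [-6.03, 0.67, 7.37, 14.07, 20.77]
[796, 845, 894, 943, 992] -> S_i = 796 + 49*i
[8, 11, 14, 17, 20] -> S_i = 8 + 3*i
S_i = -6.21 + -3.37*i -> [-6.21, -9.58, -12.95, -16.32, -19.69]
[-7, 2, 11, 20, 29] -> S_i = -7 + 9*i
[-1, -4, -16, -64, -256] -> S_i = -1*4^i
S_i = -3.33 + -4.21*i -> [-3.33, -7.54, -11.75, -15.96, -20.17]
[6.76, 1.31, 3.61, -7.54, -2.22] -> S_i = Random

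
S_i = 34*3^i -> [34, 102, 306, 918, 2754]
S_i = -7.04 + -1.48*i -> [-7.04, -8.52, -10.0, -11.48, -12.96]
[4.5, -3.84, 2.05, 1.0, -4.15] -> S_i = Random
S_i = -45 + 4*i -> [-45, -41, -37, -33, -29]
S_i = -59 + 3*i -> [-59, -56, -53, -50, -47]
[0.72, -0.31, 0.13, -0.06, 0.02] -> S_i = 0.72*(-0.43)^i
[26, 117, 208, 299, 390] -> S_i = 26 + 91*i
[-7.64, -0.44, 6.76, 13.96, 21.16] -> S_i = -7.64 + 7.20*i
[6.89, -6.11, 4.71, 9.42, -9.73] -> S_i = Random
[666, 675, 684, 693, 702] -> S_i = 666 + 9*i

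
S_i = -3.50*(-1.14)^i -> [-3.5, 3.99, -4.55, 5.19, -5.91]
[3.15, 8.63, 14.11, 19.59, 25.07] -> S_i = 3.15 + 5.48*i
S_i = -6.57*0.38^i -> [-6.57, -2.5, -0.95, -0.36, -0.14]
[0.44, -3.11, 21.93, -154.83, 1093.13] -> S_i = 0.44*(-7.06)^i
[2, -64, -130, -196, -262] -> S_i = 2 + -66*i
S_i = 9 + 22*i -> [9, 31, 53, 75, 97]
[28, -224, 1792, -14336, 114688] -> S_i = 28*-8^i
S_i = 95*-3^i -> [95, -285, 855, -2565, 7695]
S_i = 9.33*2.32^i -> [9.33, 21.65, 50.22, 116.51, 270.29]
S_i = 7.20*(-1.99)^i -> [7.2, -14.33, 28.51, -56.74, 112.91]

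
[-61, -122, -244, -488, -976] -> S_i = -61*2^i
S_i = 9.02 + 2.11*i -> [9.02, 11.13, 13.24, 15.35, 17.46]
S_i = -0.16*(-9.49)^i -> [-0.16, 1.52, -14.41, 136.75, -1297.73]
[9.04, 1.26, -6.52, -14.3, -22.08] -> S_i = 9.04 + -7.78*i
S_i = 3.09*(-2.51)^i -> [3.09, -7.76, 19.47, -48.86, 122.65]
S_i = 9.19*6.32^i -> [9.19, 58.08, 367.07, 2319.89, 14661.68]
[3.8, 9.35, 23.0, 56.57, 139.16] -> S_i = 3.80*2.46^i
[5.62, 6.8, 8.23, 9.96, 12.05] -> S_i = 5.62*1.21^i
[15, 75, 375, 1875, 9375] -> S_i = 15*5^i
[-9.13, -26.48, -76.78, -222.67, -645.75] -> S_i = -9.13*2.90^i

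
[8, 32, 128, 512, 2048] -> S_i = 8*4^i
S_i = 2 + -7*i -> [2, -5, -12, -19, -26]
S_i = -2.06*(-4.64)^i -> [-2.06, 9.56, -44.35, 205.79, -954.86]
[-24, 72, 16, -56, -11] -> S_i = Random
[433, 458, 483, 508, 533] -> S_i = 433 + 25*i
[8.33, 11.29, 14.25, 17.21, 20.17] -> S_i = 8.33 + 2.96*i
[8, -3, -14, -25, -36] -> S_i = 8 + -11*i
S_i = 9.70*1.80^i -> [9.7, 17.46, 31.43, 56.57, 101.83]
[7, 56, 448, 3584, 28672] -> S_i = 7*8^i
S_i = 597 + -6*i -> [597, 591, 585, 579, 573]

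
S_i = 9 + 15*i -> [9, 24, 39, 54, 69]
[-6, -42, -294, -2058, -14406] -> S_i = -6*7^i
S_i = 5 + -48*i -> [5, -43, -91, -139, -187]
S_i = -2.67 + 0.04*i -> [-2.67, -2.63, -2.59, -2.55, -2.51]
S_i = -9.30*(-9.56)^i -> [-9.3, 88.91, -849.96, 8125.62, -77680.95]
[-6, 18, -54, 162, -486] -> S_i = -6*-3^i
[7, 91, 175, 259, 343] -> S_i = 7 + 84*i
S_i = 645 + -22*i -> [645, 623, 601, 579, 557]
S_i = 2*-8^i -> [2, -16, 128, -1024, 8192]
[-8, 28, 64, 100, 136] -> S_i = -8 + 36*i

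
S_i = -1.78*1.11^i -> [-1.78, -1.98, -2.19, -2.43, -2.7]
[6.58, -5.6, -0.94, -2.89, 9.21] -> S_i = Random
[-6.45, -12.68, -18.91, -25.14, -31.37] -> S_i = -6.45 + -6.23*i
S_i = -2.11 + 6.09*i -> [-2.11, 3.98, 10.07, 16.16, 22.25]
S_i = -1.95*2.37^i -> [-1.95, -4.62, -10.95, -25.96, -61.52]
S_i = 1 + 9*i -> [1, 10, 19, 28, 37]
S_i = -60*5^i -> [-60, -300, -1500, -7500, -37500]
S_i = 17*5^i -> [17, 85, 425, 2125, 10625]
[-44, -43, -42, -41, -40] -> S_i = -44 + 1*i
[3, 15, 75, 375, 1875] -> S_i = 3*5^i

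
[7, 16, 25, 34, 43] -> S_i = 7 + 9*i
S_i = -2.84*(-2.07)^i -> [-2.84, 5.88, -12.17, 25.19, -52.14]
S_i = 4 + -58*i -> [4, -54, -112, -170, -228]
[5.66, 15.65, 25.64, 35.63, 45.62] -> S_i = 5.66 + 9.99*i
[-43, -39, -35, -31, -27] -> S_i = -43 + 4*i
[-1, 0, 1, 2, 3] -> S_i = -1 + 1*i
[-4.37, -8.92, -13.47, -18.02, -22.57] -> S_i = -4.37 + -4.55*i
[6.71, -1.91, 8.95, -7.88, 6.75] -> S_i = Random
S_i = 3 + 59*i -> [3, 62, 121, 180, 239]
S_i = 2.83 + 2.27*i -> [2.83, 5.1, 7.37, 9.64, 11.91]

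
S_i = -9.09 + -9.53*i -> [-9.09, -18.62, -28.15, -37.68, -47.21]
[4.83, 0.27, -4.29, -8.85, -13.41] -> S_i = 4.83 + -4.56*i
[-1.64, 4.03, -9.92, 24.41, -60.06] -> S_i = -1.64*(-2.46)^i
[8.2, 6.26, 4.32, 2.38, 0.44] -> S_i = 8.20 + -1.94*i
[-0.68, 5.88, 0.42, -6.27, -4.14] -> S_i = Random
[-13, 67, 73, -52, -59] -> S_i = Random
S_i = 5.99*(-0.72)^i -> [5.99, -4.31, 3.11, -2.24, 1.61]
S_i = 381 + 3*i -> [381, 384, 387, 390, 393]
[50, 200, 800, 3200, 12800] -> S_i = 50*4^i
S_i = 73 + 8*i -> [73, 81, 89, 97, 105]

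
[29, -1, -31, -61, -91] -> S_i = 29 + -30*i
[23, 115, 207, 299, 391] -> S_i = 23 + 92*i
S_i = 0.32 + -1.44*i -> [0.32, -1.12, -2.56, -4.0, -5.44]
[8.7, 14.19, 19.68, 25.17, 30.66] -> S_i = 8.70 + 5.49*i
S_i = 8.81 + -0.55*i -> [8.81, 8.26, 7.71, 7.16, 6.61]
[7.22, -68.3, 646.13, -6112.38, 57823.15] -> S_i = 7.22*(-9.46)^i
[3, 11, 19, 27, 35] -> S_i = 3 + 8*i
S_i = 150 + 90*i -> [150, 240, 330, 420, 510]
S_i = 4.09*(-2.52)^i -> [4.09, -10.31, 25.97, -65.45, 164.94]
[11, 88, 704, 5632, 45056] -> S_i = 11*8^i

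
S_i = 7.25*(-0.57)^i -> [7.25, -4.13, 2.36, -1.34, 0.77]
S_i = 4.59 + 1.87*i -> [4.59, 6.46, 8.33, 10.2, 12.07]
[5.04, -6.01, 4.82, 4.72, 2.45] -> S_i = Random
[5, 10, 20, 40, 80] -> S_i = 5*2^i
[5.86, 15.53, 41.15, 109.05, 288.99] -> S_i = 5.86*2.65^i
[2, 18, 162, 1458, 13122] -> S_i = 2*9^i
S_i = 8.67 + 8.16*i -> [8.67, 16.83, 24.99, 33.15, 41.31]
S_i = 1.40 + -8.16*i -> [1.4, -6.76, -14.92, -23.08, -31.24]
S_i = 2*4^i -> [2, 8, 32, 128, 512]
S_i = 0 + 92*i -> [0, 92, 184, 276, 368]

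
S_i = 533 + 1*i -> [533, 534, 535, 536, 537]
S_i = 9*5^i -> [9, 45, 225, 1125, 5625]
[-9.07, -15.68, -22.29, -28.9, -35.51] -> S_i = -9.07 + -6.61*i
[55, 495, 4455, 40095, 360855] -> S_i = 55*9^i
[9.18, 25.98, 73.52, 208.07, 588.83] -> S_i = 9.18*2.83^i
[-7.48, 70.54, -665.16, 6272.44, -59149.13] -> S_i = -7.48*(-9.43)^i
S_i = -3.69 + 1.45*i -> [-3.69, -2.24, -0.79, 0.66, 2.11]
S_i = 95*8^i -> [95, 760, 6080, 48640, 389120]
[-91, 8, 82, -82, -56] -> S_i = Random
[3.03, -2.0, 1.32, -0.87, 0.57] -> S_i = 3.03*(-0.66)^i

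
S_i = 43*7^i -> [43, 301, 2107, 14749, 103243]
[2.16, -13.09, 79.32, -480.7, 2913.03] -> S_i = 2.16*(-6.06)^i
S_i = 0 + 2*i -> [0, 2, 4, 6, 8]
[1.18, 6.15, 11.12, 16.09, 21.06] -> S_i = 1.18 + 4.97*i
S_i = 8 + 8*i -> [8, 16, 24, 32, 40]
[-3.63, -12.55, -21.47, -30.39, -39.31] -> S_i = -3.63 + -8.92*i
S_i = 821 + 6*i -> [821, 827, 833, 839, 845]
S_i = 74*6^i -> [74, 444, 2664, 15984, 95904]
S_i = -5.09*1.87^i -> [-5.09, -9.52, -17.8, -33.28, -62.24]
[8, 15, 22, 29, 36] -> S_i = 8 + 7*i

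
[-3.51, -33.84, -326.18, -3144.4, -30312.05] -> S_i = -3.51*9.64^i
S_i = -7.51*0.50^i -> [-7.51, -3.76, -1.88, -0.94, -0.47]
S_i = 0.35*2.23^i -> [0.35, 0.78, 1.74, 3.88, 8.66]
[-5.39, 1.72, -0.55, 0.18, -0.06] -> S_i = -5.39*(-0.32)^i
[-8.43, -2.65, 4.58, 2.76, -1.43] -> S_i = Random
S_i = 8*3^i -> [8, 24, 72, 216, 648]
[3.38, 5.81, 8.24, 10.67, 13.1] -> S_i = 3.38 + 2.43*i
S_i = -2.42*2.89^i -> [-2.42, -6.99, -20.21, -58.41, -168.81]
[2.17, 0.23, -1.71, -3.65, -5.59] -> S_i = 2.17 + -1.94*i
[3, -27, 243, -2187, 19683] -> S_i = 3*-9^i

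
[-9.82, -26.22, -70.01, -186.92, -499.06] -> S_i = -9.82*2.67^i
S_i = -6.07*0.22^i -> [-6.07, -1.34, -0.29, -0.06, -0.01]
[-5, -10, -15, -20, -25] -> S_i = -5 + -5*i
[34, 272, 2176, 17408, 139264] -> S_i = 34*8^i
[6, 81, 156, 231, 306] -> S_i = 6 + 75*i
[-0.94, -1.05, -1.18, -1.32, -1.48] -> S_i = -0.94*1.12^i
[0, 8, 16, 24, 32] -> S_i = 0 + 8*i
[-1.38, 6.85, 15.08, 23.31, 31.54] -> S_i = -1.38 + 8.23*i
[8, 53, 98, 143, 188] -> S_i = 8 + 45*i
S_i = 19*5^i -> [19, 95, 475, 2375, 11875]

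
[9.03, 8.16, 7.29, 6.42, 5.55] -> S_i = 9.03 + -0.87*i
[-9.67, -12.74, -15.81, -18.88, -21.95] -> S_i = -9.67 + -3.07*i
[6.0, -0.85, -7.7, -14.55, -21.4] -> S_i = 6.00 + -6.85*i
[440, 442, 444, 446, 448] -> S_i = 440 + 2*i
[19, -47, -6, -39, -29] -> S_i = Random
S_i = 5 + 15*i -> [5, 20, 35, 50, 65]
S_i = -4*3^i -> [-4, -12, -36, -108, -324]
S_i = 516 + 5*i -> [516, 521, 526, 531, 536]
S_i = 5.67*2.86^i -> [5.67, 16.22, 46.38, 132.64, 379.36]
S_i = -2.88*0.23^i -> [-2.88, -0.66, -0.15, -0.04, -0.01]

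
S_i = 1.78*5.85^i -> [1.78, 10.41, 60.92, 356.36, 2084.7]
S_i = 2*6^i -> [2, 12, 72, 432, 2592]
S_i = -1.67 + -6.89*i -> [-1.67, -8.56, -15.45, -22.34, -29.23]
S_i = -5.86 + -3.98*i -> [-5.86, -9.84, -13.82, -17.8, -21.78]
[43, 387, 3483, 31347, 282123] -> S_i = 43*9^i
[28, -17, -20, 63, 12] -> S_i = Random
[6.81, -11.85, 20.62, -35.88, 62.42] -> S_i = 6.81*(-1.74)^i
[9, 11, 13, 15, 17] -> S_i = 9 + 2*i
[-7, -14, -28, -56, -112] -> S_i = -7*2^i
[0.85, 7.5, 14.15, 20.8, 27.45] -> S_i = 0.85 + 6.65*i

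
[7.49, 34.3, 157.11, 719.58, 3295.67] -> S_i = 7.49*4.58^i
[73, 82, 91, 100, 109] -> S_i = 73 + 9*i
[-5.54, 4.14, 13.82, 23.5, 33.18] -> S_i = -5.54 + 9.68*i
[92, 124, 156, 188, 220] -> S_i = 92 + 32*i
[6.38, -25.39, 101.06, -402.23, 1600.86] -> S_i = 6.38*(-3.98)^i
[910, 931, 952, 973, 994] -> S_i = 910 + 21*i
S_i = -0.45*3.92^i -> [-0.45, -1.76, -6.91, -27.11, -106.26]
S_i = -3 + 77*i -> [-3, 74, 151, 228, 305]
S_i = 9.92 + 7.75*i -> [9.92, 17.67, 25.42, 33.17, 40.92]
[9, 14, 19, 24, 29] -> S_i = 9 + 5*i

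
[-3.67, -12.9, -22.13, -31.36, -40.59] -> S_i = -3.67 + -9.23*i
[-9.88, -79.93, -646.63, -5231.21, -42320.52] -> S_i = -9.88*8.09^i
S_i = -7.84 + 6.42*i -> [-7.84, -1.42, 5.0, 11.42, 17.84]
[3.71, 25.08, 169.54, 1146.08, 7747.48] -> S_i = 3.71*6.76^i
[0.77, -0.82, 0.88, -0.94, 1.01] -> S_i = 0.77*(-1.07)^i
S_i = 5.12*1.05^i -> [5.12, 5.38, 5.64, 5.93, 6.22]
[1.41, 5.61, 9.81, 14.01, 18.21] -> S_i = 1.41 + 4.20*i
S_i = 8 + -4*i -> [8, 4, 0, -4, -8]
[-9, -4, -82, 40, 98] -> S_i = Random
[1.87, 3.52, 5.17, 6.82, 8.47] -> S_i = 1.87 + 1.65*i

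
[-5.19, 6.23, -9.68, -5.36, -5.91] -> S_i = Random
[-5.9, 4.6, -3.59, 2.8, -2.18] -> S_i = -5.90*(-0.78)^i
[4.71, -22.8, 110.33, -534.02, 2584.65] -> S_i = 4.71*(-4.84)^i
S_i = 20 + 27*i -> [20, 47, 74, 101, 128]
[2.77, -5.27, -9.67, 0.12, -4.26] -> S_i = Random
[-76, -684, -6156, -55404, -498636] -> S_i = -76*9^i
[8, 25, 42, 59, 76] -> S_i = 8 + 17*i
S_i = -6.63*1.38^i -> [-6.63, -9.15, -12.63, -17.42, -24.05]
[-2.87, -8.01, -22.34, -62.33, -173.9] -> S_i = -2.87*2.79^i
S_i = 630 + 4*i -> [630, 634, 638, 642, 646]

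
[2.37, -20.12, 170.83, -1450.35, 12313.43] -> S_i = 2.37*(-8.49)^i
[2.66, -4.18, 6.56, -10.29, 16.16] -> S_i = 2.66*(-1.57)^i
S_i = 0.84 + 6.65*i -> [0.84, 7.49, 14.14, 20.79, 27.44]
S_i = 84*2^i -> [84, 168, 336, 672, 1344]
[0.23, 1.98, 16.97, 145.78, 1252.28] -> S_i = 0.23*8.59^i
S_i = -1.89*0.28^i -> [-1.89, -0.53, -0.15, -0.04, -0.01]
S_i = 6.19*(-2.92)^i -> [6.19, -18.07, 52.78, -154.11, 450.01]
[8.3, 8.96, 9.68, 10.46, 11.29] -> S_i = 8.30*1.08^i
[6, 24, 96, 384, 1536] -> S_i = 6*4^i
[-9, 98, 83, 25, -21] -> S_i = Random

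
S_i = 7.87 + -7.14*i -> [7.87, 0.73, -6.41, -13.55, -20.69]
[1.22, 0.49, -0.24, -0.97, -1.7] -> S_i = 1.22 + -0.73*i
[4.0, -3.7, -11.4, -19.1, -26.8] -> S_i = 4.00 + -7.70*i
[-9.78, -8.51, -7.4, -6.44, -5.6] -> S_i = -9.78*0.87^i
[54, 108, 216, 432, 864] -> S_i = 54*2^i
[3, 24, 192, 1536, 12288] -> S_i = 3*8^i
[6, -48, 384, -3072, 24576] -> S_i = 6*-8^i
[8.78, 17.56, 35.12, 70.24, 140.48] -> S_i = 8.78*2.00^i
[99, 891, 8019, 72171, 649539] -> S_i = 99*9^i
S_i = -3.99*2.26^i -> [-3.99, -9.02, -20.38, -46.06, -104.09]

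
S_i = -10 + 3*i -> [-10, -7, -4, -1, 2]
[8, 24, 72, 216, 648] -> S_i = 8*3^i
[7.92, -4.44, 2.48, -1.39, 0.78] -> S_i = 7.92*(-0.56)^i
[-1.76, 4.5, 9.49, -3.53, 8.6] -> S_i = Random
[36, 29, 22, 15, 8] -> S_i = 36 + -7*i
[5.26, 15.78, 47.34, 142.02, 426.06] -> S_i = 5.26*3.00^i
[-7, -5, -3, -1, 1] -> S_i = -7 + 2*i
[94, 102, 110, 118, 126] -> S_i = 94 + 8*i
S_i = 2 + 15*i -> [2, 17, 32, 47, 62]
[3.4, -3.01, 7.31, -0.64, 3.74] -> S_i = Random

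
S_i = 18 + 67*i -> [18, 85, 152, 219, 286]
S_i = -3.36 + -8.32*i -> [-3.36, -11.68, -20.0, -28.32, -36.64]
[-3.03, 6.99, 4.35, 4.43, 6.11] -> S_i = Random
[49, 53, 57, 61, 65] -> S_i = 49 + 4*i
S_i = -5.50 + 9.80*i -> [-5.5, 4.3, 14.1, 23.9, 33.7]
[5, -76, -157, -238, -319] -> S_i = 5 + -81*i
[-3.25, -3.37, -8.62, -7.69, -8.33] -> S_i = Random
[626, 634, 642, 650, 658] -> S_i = 626 + 8*i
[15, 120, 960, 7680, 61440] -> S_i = 15*8^i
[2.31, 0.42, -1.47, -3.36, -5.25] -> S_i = 2.31 + -1.89*i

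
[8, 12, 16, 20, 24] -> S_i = 8 + 4*i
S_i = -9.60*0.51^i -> [-9.6, -4.9, -2.5, -1.27, -0.65]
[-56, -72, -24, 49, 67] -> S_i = Random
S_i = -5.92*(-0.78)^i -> [-5.92, 4.62, -3.6, 2.81, -2.19]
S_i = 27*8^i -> [27, 216, 1728, 13824, 110592]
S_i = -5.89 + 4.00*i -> [-5.89, -1.89, 2.11, 6.11, 10.11]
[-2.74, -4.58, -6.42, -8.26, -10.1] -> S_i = -2.74 + -1.84*i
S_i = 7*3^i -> [7, 21, 63, 189, 567]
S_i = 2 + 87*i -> [2, 89, 176, 263, 350]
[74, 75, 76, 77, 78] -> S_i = 74 + 1*i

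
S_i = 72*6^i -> [72, 432, 2592, 15552, 93312]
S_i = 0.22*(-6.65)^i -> [0.22, -1.46, 9.73, -64.7, 430.24]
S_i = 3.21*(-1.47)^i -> [3.21, -4.72, 6.94, -10.2, 14.99]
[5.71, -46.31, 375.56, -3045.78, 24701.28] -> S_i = 5.71*(-8.11)^i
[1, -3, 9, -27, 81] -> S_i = 1*-3^i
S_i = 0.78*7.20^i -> [0.78, 5.62, 40.44, 291.13, 2096.16]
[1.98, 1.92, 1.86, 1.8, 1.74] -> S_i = 1.98 + -0.06*i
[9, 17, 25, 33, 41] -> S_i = 9 + 8*i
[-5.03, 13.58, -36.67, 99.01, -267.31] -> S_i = -5.03*(-2.70)^i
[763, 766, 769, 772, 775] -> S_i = 763 + 3*i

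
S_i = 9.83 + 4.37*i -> [9.83, 14.2, 18.57, 22.94, 27.31]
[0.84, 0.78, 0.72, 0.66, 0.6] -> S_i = 0.84 + -0.06*i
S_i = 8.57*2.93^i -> [8.57, 25.11, 73.57, 215.57, 631.61]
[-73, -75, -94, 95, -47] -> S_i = Random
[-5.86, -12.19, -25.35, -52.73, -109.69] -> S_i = -5.86*2.08^i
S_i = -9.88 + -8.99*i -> [-9.88, -18.87, -27.86, -36.85, -45.84]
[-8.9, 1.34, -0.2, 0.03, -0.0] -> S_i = -8.90*(-0.15)^i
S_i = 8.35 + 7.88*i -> [8.35, 16.23, 24.11, 31.99, 39.87]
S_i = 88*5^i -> [88, 440, 2200, 11000, 55000]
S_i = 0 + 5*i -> [0, 5, 10, 15, 20]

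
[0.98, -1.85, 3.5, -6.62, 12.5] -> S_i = 0.98*(-1.89)^i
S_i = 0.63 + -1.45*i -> [0.63, -0.82, -2.27, -3.72, -5.17]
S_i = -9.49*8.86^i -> [-9.49, -84.08, -744.96, -6600.36, -58479.16]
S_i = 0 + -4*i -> [0, -4, -8, -12, -16]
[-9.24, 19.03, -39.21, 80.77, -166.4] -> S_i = -9.24*(-2.06)^i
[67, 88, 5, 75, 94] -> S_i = Random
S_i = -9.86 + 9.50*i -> [-9.86, -0.36, 9.14, 18.64, 28.14]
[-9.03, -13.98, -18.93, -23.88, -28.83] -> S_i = -9.03 + -4.95*i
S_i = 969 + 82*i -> [969, 1051, 1133, 1215, 1297]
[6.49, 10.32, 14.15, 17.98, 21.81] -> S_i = 6.49 + 3.83*i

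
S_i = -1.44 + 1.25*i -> [-1.44, -0.19, 1.06, 2.31, 3.56]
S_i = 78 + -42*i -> [78, 36, -6, -48, -90]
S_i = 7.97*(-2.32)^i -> [7.97, -18.49, 42.9, -99.52, 230.89]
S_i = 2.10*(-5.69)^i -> [2.1, -11.95, 67.99, -386.86, 2201.24]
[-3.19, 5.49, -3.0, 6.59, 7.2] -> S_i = Random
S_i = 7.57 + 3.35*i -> [7.57, 10.92, 14.27, 17.62, 20.97]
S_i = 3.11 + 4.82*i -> [3.11, 7.93, 12.75, 17.57, 22.39]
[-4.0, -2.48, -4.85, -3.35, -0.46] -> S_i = Random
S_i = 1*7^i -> [1, 7, 49, 343, 2401]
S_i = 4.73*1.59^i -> [4.73, 7.52, 11.96, 19.01, 30.23]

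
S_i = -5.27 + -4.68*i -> [-5.27, -9.95, -14.63, -19.31, -23.99]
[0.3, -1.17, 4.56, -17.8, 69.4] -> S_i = 0.30*(-3.90)^i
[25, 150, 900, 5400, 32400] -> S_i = 25*6^i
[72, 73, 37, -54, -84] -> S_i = Random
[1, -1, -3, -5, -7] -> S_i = 1 + -2*i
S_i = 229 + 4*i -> [229, 233, 237, 241, 245]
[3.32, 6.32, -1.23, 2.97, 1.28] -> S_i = Random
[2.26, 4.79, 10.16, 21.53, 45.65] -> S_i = 2.26*2.12^i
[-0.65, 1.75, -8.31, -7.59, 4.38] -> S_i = Random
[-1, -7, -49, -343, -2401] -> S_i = -1*7^i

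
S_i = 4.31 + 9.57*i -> [4.31, 13.88, 23.45, 33.02, 42.59]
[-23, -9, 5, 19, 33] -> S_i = -23 + 14*i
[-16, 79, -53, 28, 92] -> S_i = Random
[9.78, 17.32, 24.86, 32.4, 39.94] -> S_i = 9.78 + 7.54*i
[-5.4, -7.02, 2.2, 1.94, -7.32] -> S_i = Random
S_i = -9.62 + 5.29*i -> [-9.62, -4.33, 0.96, 6.25, 11.54]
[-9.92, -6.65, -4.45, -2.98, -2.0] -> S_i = -9.92*0.67^i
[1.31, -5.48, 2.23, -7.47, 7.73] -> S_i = Random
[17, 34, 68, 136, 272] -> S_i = 17*2^i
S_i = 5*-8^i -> [5, -40, 320, -2560, 20480]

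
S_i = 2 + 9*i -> [2, 11, 20, 29, 38]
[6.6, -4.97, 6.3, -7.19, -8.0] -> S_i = Random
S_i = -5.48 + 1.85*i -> [-5.48, -3.63, -1.78, 0.07, 1.92]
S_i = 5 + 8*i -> [5, 13, 21, 29, 37]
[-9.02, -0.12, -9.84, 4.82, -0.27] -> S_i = Random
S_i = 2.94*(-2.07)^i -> [2.94, -6.09, 12.6, -26.08, 53.98]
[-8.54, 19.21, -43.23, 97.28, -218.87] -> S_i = -8.54*(-2.25)^i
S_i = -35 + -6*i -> [-35, -41, -47, -53, -59]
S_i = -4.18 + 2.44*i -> [-4.18, -1.74, 0.7, 3.14, 5.58]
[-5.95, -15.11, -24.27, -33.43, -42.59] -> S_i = -5.95 + -9.16*i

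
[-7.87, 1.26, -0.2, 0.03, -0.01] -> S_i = -7.87*(-0.16)^i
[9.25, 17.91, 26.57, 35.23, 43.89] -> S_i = 9.25 + 8.66*i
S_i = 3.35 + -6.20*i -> [3.35, -2.85, -9.05, -15.25, -21.45]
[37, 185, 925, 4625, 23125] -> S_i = 37*5^i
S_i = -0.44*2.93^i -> [-0.44, -1.29, -3.78, -11.07, -32.43]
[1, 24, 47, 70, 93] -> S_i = 1 + 23*i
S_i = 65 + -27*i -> [65, 38, 11, -16, -43]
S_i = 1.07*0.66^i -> [1.07, 0.71, 0.47, 0.31, 0.2]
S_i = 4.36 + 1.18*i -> [4.36, 5.54, 6.72, 7.9, 9.08]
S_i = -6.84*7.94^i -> [-6.84, -54.31, -431.22, -3423.87, -27185.55]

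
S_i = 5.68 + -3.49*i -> [5.68, 2.19, -1.3, -4.79, -8.28]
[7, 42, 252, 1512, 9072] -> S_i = 7*6^i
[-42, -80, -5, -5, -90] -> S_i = Random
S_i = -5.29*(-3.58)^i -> [-5.29, 18.94, -67.8, 242.72, -868.94]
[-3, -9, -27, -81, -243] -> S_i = -3*3^i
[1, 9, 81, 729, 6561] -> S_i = 1*9^i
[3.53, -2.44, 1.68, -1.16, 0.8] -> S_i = 3.53*(-0.69)^i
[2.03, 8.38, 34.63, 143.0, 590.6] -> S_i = 2.03*4.13^i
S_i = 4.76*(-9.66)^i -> [4.76, -45.98, 444.18, -4290.8, 41449.13]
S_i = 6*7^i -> [6, 42, 294, 2058, 14406]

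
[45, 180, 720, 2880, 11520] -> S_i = 45*4^i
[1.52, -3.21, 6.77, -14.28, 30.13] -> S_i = 1.52*(-2.11)^i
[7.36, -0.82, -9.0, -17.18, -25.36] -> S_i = 7.36 + -8.18*i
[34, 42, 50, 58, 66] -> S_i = 34 + 8*i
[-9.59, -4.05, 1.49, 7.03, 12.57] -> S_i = -9.59 + 5.54*i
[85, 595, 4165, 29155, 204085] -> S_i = 85*7^i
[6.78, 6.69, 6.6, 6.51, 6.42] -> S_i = 6.78 + -0.09*i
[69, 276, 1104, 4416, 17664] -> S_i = 69*4^i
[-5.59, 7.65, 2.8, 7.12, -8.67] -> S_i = Random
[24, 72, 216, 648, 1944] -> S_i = 24*3^i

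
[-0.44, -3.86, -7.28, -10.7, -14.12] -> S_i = -0.44 + -3.42*i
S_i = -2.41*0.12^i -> [-2.41, -0.29, -0.03, -0.0, -0.0]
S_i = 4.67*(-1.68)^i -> [4.67, -7.85, 13.18, -22.14, 37.2]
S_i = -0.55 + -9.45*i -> [-0.55, -10.0, -19.45, -28.9, -38.35]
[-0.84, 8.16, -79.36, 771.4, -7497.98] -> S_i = -0.84*(-9.72)^i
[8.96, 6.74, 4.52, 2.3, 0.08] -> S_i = 8.96 + -2.22*i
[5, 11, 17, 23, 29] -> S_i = 5 + 6*i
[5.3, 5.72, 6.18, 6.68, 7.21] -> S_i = 5.30*1.08^i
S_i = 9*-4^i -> [9, -36, 144, -576, 2304]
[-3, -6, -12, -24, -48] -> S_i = -3*2^i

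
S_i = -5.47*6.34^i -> [-5.47, -34.68, -219.87, -1393.98, -8837.8]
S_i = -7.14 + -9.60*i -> [-7.14, -16.74, -26.34, -35.94, -45.54]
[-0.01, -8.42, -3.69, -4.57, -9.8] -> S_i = Random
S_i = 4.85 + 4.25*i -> [4.85, 9.1, 13.35, 17.6, 21.85]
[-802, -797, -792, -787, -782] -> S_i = -802 + 5*i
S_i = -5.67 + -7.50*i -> [-5.67, -13.17, -20.67, -28.17, -35.67]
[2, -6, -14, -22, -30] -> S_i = 2 + -8*i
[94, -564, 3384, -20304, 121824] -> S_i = 94*-6^i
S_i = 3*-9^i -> [3, -27, 243, -2187, 19683]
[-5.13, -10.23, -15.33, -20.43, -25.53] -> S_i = -5.13 + -5.10*i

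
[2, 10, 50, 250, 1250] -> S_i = 2*5^i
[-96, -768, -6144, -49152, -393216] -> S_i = -96*8^i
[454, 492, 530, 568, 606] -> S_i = 454 + 38*i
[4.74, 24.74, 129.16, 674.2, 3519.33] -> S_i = 4.74*5.22^i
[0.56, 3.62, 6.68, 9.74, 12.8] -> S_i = 0.56 + 3.06*i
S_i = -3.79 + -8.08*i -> [-3.79, -11.87, -19.95, -28.03, -36.11]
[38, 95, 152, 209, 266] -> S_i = 38 + 57*i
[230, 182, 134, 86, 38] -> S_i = 230 + -48*i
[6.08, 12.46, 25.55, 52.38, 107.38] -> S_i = 6.08*2.05^i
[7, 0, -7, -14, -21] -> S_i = 7 + -7*i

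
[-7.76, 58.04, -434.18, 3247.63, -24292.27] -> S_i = -7.76*(-7.48)^i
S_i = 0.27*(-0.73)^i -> [0.27, -0.2, 0.14, -0.11, 0.08]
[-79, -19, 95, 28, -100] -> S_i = Random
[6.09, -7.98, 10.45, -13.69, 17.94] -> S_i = 6.09*(-1.31)^i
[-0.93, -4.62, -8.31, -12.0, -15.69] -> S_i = -0.93 + -3.69*i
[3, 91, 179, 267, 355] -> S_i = 3 + 88*i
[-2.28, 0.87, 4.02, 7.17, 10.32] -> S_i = -2.28 + 3.15*i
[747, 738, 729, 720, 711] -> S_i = 747 + -9*i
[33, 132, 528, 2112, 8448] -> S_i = 33*4^i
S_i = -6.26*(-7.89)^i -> [-6.26, 49.39, -389.7, 3074.72, -24259.53]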